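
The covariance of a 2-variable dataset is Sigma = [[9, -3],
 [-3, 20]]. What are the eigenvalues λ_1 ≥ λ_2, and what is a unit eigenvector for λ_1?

Step 1 — characteristic polynomial of 2×2 Sigma:
  det(Sigma - λI) = λ² - trace · λ + det = 0.
  trace = 9 + 20 = 29, det = 9·20 - (-3)² = 171.
Step 2 — discriminant:
  Δ = trace² - 4·det = 841 - 684 = 157.
Step 3 — eigenvalues:
  λ = (trace ± √Δ)/2 = (29 ± 12.53)/2,
  λ_1 = 20.765,  λ_2 = 8.235.

Step 4 — unit eigenvector for λ_1: solve (Sigma - λ_1 I)v = 0. First row:
  (9 - 20.765)·v_x + (-3)·v_y = 0, i.e. (-11.765)·v_x + (-3)·v_y = 0,
  so v ∝ (b, λ_1 - a) = (-3, 11.765); multiply by -1 so the first entry is positive: u = (3, -11.765).
  ||u|| = √((3)² + (-11.765)²) = √(147.4148) ≈ 12.1414,
  v_1 = u/||u|| ≈ (0.2471, -0.969) (||v_1|| = 1).

λ_1 = 20.765,  λ_2 = 8.235;  v_1 ≈ (0.2471, -0.969)


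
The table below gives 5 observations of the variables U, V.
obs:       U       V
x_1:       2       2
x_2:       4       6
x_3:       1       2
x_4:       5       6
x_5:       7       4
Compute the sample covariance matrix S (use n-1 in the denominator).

Step 1 — column means:
  mean(U) = (2 + 4 + 1 + 5 + 7) / 5 = 19/5 = 3.8
  mean(V) = (2 + 6 + 2 + 6 + 4) / 5 = 20/5 = 4

Step 2 — sample covariance S[i,j] = (1/(n-1)) · Σ_k (x_{k,i} - mean_i) · (x_{k,j} - mean_j), with n-1 = 4.
  S[U,U] = ((-1.8)·(-1.8) + (0.2)·(0.2) + (-2.8)·(-2.8) + (1.2)·(1.2) + (3.2)·(3.2)) / 4 = 22.8/4 = 5.7
  S[U,V] = ((-1.8)·(-2) + (0.2)·(2) + (-2.8)·(-2) + (1.2)·(2) + (3.2)·(0)) / 4 = 12/4 = 3
  S[V,V] = ((-2)·(-2) + (2)·(2) + (-2)·(-2) + (2)·(2) + (0)·(0)) / 4 = 16/4 = 4

S is symmetric (S[j,i] = S[i,j]). Assembling:

S = [[5.7, 3],
 [3, 4]]


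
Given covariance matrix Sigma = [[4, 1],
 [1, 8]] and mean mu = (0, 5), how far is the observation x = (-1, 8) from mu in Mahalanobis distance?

Step 1 — centre the observation: (x - mu) = (-1, 3).

Step 2 — invert Sigma. det(Sigma) = 4·8 - (1)² = 31.
  Sigma^{-1} = (1/det) · [[d, -b], [-b, a]] = [[0.2581, -0.0323],
 [-0.0323, 0.129]].

Step 3 — form the quadratic (x - mu)^T · Sigma^{-1} · (x - mu):
  Sigma^{-1} · (x - mu) = (-0.3548, 0.4194).
  (x - mu)^T · [Sigma^{-1} · (x - mu)] = (-1)·(-0.3548) + (3)·(0.4194) = 1.6129.

Step 4 — take square root: d = √(1.6129) ≈ 1.27.

d(x, mu) = √(1.6129) ≈ 1.27


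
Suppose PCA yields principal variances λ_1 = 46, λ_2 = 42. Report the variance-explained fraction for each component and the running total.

Step 1 — total variance = trace(Sigma) = Σ λ_i = 46 + 42 = 88.

Step 2 — fraction explained by component i = λ_i / Σ λ:
  PC1: 46/88 = 0.5227
  PC2: 42/88 = 0.4773

Step 3 — cumulative fraction after k components = (λ_1 + ... + λ_k) / Σ λ:
  k = 1: 46/88 = 0.5227
  k = 2: (46 + 42)/88 = 88/88 = 1

Summary (fraction, with percent):

explained: PC1 0.5227 (52.27%), PC2 0.4773 (47.73%);  cumulative: 0.5227, 1


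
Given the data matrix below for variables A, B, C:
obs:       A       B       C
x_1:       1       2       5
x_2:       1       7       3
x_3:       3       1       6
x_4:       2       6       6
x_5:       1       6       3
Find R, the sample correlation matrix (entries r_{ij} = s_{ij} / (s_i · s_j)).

Step 1 — column means:
  mean(A) = (1 + 1 + 3 + 2 + 1) / 5 = 8/5 = 1.6
  mean(B) = (2 + 7 + 1 + 6 + 6) / 5 = 22/5 = 4.4
  mean(C) = (5 + 3 + 6 + 6 + 3) / 5 = 23/5 = 4.6

Step 2 — sample variances and covariances s[i,j] = (1/(n-1)) · Σ_k (x_{k,i} - mean_i) · (x_{k,j} - mean_j), with n-1 = 4:
  s[A,A] = ((-0.6)·(-0.6) + (-0.6)·(-0.6) + (1.4)·(1.4) + (0.4)·(0.4) + (-0.6)·(-0.6)) / 4 = 3.2/4 = 0.8
  s[A,B] = ((-0.6)·(-2.4) + (-0.6)·(2.6) + (1.4)·(-3.4) + (0.4)·(1.6) + (-0.6)·(1.6)) / 4 = -5.2/4 = -1.3
  s[A,C] = ((-0.6)·(0.4) + (-0.6)·(-1.6) + (1.4)·(1.4) + (0.4)·(1.4) + (-0.6)·(-1.6)) / 4 = 4.2/4 = 1.05
  s[B,B] = ((-2.4)·(-2.4) + (2.6)·(2.6) + (-3.4)·(-3.4) + (1.6)·(1.6) + (1.6)·(1.6)) / 4 = 29.2/4 = 7.3
  s[B,C] = ((-2.4)·(0.4) + (2.6)·(-1.6) + (-3.4)·(1.4) + (1.6)·(1.4) + (1.6)·(-1.6)) / 4 = -10.2/4 = -2.55
  s[C,C] = ((0.4)·(0.4) + (-1.6)·(-1.6) + (1.4)·(1.4) + (1.4)·(1.4) + (-1.6)·(-1.6)) / 4 = 9.2/4 = 2.3
  Sample standard deviations s_i = √(s[i,i]):
  s(A) = √(0.8) = 0.8944
  s(B) = √(7.3) = 2.7019
  s(C) = √(2.3) = 1.5166

Step 3 — r_{ij} = s_{ij} / (s_i · s_j):
  r[A,A] = 1 (diagonal).
  r[A,B] = -1.3 / (0.8944 · 2.7019) = -1.3 / 2.4166 = -0.5379
  r[A,C] = 1.05 / (0.8944 · 1.5166) = 1.05 / 1.3565 = 0.7741
  r[B,B] = 1 (diagonal).
  r[B,C] = -2.55 / (2.7019 · 1.5166) = -2.55 / 4.0976 = -0.6223
  r[C,C] = 1 (diagonal).

R is symmetric with unit diagonal. Assembling:

R = [[1, -0.5379, 0.7741],
 [-0.5379, 1, -0.6223],
 [0.7741, -0.6223, 1]]


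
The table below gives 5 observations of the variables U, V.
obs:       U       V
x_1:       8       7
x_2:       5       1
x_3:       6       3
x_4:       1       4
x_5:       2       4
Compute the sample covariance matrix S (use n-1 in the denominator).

Step 1 — column means:
  mean(U) = (8 + 5 + 6 + 1 + 2) / 5 = 22/5 = 4.4
  mean(V) = (7 + 1 + 3 + 4 + 4) / 5 = 19/5 = 3.8

Step 2 — sample covariance S[i,j] = (1/(n-1)) · Σ_k (x_{k,i} - mean_i) · (x_{k,j} - mean_j), with n-1 = 4.
  S[U,U] = ((3.6)·(3.6) + (0.6)·(0.6) + (1.6)·(1.6) + (-3.4)·(-3.4) + (-2.4)·(-2.4)) / 4 = 33.2/4 = 8.3
  S[U,V] = ((3.6)·(3.2) + (0.6)·(-2.8) + (1.6)·(-0.8) + (-3.4)·(0.2) + (-2.4)·(0.2)) / 4 = 7.4/4 = 1.85
  S[V,V] = ((3.2)·(3.2) + (-2.8)·(-2.8) + (-0.8)·(-0.8) + (0.2)·(0.2) + (0.2)·(0.2)) / 4 = 18.8/4 = 4.7

S is symmetric (S[j,i] = S[i,j]). Assembling:

S = [[8.3, 1.85],
 [1.85, 4.7]]


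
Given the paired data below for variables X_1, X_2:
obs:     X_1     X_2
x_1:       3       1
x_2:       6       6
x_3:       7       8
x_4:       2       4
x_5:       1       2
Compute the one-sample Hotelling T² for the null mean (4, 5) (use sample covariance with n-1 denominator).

Step 1 — sample mean vector:
  mean(X_1) = (3 + 6 + 7 + 2 + 1) / 5 = 19/5 = 3.8
  mean(X_2) = (1 + 6 + 8 + 4 + 2) / 5 = 21/5 = 4.2
  x̄ = (3.8, 4.2),  deviation x̄ - mu_0 = (3.8, 4.2) - (4, 5) = (-0.2, -0.8).

Step 2 — sample covariance matrix, S[i,j] = (1/(n-1)) · Σ_k (x_{k,i} - mean_i) · (x_{k,j} - mean_j), divisor n-1 = 4:
  S[X_1,X_1] = ((-0.8)·(-0.8) + (2.2)·(2.2) + (3.2)·(3.2) + (-1.8)·(-1.8) + (-2.8)·(-2.8)) / 4 = 26.8/4 = 6.7
  S[X_1,X_2] = ((-0.8)·(-3.2) + (2.2)·(1.8) + (3.2)·(3.8) + (-1.8)·(-0.2) + (-2.8)·(-2.2)) / 4 = 25.2/4 = 6.3
  S[X_2,X_2] = ((-3.2)·(-3.2) + (1.8)·(1.8) + (3.8)·(3.8) + (-0.2)·(-0.2) + (-2.2)·(-2.2)) / 4 = 32.8/4 = 8.2
  S = [[6.7, 6.3],
 [6.3, 8.2]].

Step 3 — invert S. det(S) = 6.7·8.2 - (6.3)² = 15.25.
  S^{-1} = (1/det) · [[d, -b], [-b, a]] = [[0.5377, -0.4131],
 [-0.4131, 0.4393]].

Step 4 — quadratic form (x̄ - mu_0)^T · S^{-1} · (x̄ - mu_0):
  S^{-1} · (x̄ - mu_0) = (0.223, -0.2689),
  (x̄ - mu_0)^T · [...] = (-0.2)·(0.223) + (-0.8)·(-0.2689) = 0.1705.

Step 5 — scale by n: T² = 5 · 0.1705 = 0.8525.

T² ≈ 0.8525


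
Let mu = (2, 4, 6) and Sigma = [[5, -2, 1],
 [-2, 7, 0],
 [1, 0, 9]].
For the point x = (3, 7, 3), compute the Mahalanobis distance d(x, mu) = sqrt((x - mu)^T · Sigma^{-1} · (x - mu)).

Step 1 — centre the observation: (x - mu) = (1, 3, -3).

Step 2 — invert Sigma (cofactor / det for 3×3, or solve directly):
  Sigma^{-1} = [[0.2316, 0.0662, -0.0257],
 [0.0662, 0.1618, -0.0074],
 [-0.0257, -0.0074, 0.114]].

Step 3 — form the quadratic (x - mu)^T · Sigma^{-1} · (x - mu):
  Sigma^{-1} · (x - mu) = (0.5074, 0.5735, -0.3897).
  (x - mu)^T · [Sigma^{-1} · (x - mu)] = (1)·(0.5074) + (3)·(0.5735) + (-3)·(-0.3897) = 3.3971.

Step 4 — take square root: d = √(3.3971) ≈ 1.8431.

d(x, mu) = √(3.3971) ≈ 1.8431


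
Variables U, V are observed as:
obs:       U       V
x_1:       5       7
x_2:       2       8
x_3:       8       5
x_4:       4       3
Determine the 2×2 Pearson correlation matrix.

Step 1 — column means:
  mean(U) = (5 + 2 + 8 + 4) / 4 = 19/4 = 4.75
  mean(V) = (7 + 8 + 5 + 3) / 4 = 23/4 = 5.75

Step 2 — sample variances and covariances s[i,j] = (1/(n-1)) · Σ_k (x_{k,i} - mean_i) · (x_{k,j} - mean_j), with n-1 = 3:
  s[U,U] = ((0.25)·(0.25) + (-2.75)·(-2.75) + (3.25)·(3.25) + (-0.75)·(-0.75)) / 3 = 18.75/3 = 6.25
  s[U,V] = ((0.25)·(1.25) + (-2.75)·(2.25) + (3.25)·(-0.75) + (-0.75)·(-2.75)) / 3 = -6.25/3 = -2.0833
  s[V,V] = ((1.25)·(1.25) + (2.25)·(2.25) + (-0.75)·(-0.75) + (-2.75)·(-2.75)) / 3 = 14.75/3 = 4.9167
  Sample standard deviations s_i = √(s[i,i]):
  s(U) = √(6.25) = 2.5
  s(V) = √(4.9167) = 2.2174

Step 3 — r_{ij} = s_{ij} / (s_i · s_j):
  r[U,U] = 1 (diagonal).
  r[U,V] = -2.0833 / (2.5 · 2.2174) = -2.0833 / 5.5434 = -0.3758
  r[V,V] = 1 (diagonal).

R is symmetric with unit diagonal. Assembling:

R = [[1, -0.3758],
 [-0.3758, 1]]


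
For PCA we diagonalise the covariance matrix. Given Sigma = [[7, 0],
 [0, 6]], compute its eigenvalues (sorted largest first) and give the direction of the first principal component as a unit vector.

Step 1 — characteristic polynomial of 2×2 Sigma:
  det(Sigma - λI) = λ² - trace · λ + det = 0.
  trace = 7 + 6 = 13, det = 7·6 - (0)² = 42.
Step 2 — discriminant:
  Δ = trace² - 4·det = 169 - 168 = 1.
Step 3 — eigenvalues:
  λ = (trace ± √Δ)/2 = (13 ± 1)/2,
  λ_1 = 7,  λ_2 = 6.

Step 4 — unit eigenvector for λ_1: Sigma is diagonal, so its eigenvectors are the coordinate axes. λ_1 = 7 is the diagonal entry on the first coordinate axis, hence
  v_1 = (1, 0) (||v_1|| = 1).

λ_1 = 7,  λ_2 = 6;  v_1 ≈ (1, 0)


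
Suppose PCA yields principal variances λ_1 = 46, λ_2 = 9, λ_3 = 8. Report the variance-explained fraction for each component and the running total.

Step 1 — total variance = trace(Sigma) = Σ λ_i = 46 + 9 + 8 = 63.

Step 2 — fraction explained by component i = λ_i / Σ λ:
  PC1: 46/63 = 0.7302
  PC2: 9/63 = 0.1429
  PC3: 8/63 = 0.127

Step 3 — cumulative fraction after k components = (λ_1 + ... + λ_k) / Σ λ:
  k = 1: 46/63 = 0.7302
  k = 2: (46 + 9)/63 = 55/63 = 0.873
  k = 3: (46 + 9 + 8)/63 = 63/63 = 1

Summary (fraction, with percent):

explained: PC1 0.7302 (73.02%), PC2 0.1429 (14.29%), PC3 0.127 (12.7%);  cumulative: 0.7302, 0.873, 1


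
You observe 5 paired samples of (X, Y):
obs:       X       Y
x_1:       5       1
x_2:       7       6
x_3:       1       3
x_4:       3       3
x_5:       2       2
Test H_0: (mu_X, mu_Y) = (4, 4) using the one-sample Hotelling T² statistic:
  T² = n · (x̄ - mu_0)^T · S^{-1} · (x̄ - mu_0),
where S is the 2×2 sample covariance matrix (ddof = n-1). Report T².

Step 1 — sample mean vector:
  mean(X) = (5 + 7 + 1 + 3 + 2) / 5 = 18/5 = 3.6
  mean(Y) = (1 + 6 + 3 + 3 + 2) / 5 = 15/5 = 3
  x̄ = (3.6, 3),  deviation x̄ - mu_0 = (3.6, 3) - (4, 4) = (-0.4, -1).

Step 2 — sample covariance matrix, S[i,j] = (1/(n-1)) · Σ_k (x_{k,i} - mean_i) · (x_{k,j} - mean_j), divisor n-1 = 4:
  S[X,X] = ((1.4)·(1.4) + (3.4)·(3.4) + (-2.6)·(-2.6) + (-0.6)·(-0.6) + (-1.6)·(-1.6)) / 4 = 23.2/4 = 5.8
  S[X,Y] = ((1.4)·(-2) + (3.4)·(3) + (-2.6)·(0) + (-0.6)·(0) + (-1.6)·(-1)) / 4 = 9/4 = 2.25
  S[Y,Y] = ((-2)·(-2) + (3)·(3) + (0)·(0) + (0)·(0) + (-1)·(-1)) / 4 = 14/4 = 3.5
  S = [[5.8, 2.25],
 [2.25, 3.5]].

Step 3 — invert S. det(S) = 5.8·3.5 - (2.25)² = 15.2375.
  S^{-1} = (1/det) · [[d, -b], [-b, a]] = [[0.2297, -0.1477],
 [-0.1477, 0.3806]].

Step 4 — quadratic form (x̄ - mu_0)^T · S^{-1} · (x̄ - mu_0):
  S^{-1} · (x̄ - mu_0) = (0.0558, -0.3216),
  (x̄ - mu_0)^T · [...] = (-0.4)·(0.0558) + (-1)·(-0.3216) = 0.2993.

Step 5 — scale by n: T² = 5 · 0.2993 = 1.4963.

T² ≈ 1.4963


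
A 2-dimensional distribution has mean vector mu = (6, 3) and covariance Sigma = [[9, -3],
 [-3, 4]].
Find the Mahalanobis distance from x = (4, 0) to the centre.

Step 1 — centre the observation: (x - mu) = (-2, -3).

Step 2 — invert Sigma. det(Sigma) = 9·4 - (-3)² = 27.
  Sigma^{-1} = (1/det) · [[d, -b], [-b, a]] = [[0.1481, 0.1111],
 [0.1111, 0.3333]].

Step 3 — form the quadratic (x - mu)^T · Sigma^{-1} · (x - mu):
  Sigma^{-1} · (x - mu) = (-0.6296, -1.2222).
  (x - mu)^T · [Sigma^{-1} · (x - mu)] = (-2)·(-0.6296) + (-3)·(-1.2222) = 4.9259.

Step 4 — take square root: d = √(4.9259) ≈ 2.2194.

d(x, mu) = √(4.9259) ≈ 2.2194


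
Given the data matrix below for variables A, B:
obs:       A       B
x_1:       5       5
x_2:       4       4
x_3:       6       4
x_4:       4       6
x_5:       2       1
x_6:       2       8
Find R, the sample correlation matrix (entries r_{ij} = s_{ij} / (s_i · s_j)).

Step 1 — column means:
  mean(A) = (5 + 4 + 6 + 4 + 2 + 2) / 6 = 23/6 = 3.8333
  mean(B) = (5 + 4 + 4 + 6 + 1 + 8) / 6 = 28/6 = 4.6667

Step 2 — sample variances and covariances s[i,j] = (1/(n-1)) · Σ_k (x_{k,i} - mean_i) · (x_{k,j} - mean_j), with n-1 = 5:
  s[A,A] = ((1.1667)·(1.1667) + (0.1667)·(0.1667) + (2.1667)·(2.1667) + (0.1667)·(0.1667) + (-1.8333)·(-1.8333) + (-1.8333)·(-1.8333)) / 5 = 12.8333/5 = 2.5667
  s[A,B] = ((1.1667)·(0.3333) + (0.1667)·(-0.6667) + (2.1667)·(-0.6667) + (0.1667)·(1.3333) + (-1.8333)·(-3.6667) + (-1.8333)·(3.3333)) / 5 = -0.3333/5 = -0.0667
  s[B,B] = ((0.3333)·(0.3333) + (-0.6667)·(-0.6667) + (-0.6667)·(-0.6667) + (1.3333)·(1.3333) + (-3.6667)·(-3.6667) + (3.3333)·(3.3333)) / 5 = 27.3333/5 = 5.4667
  Sample standard deviations s_i = √(s[i,i]):
  s(A) = √(2.5667) = 1.6021
  s(B) = √(5.4667) = 2.3381

Step 3 — r_{ij} = s_{ij} / (s_i · s_j):
  r[A,A] = 1 (diagonal).
  r[A,B] = -0.0667 / (1.6021 · 2.3381) = -0.0667 / 3.7458 = -0.0178
  r[B,B] = 1 (diagonal).

R is symmetric with unit diagonal. Assembling:

R = [[1, -0.0178],
 [-0.0178, 1]]


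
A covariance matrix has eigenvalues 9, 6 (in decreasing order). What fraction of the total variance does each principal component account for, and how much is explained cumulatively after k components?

Step 1 — total variance = trace(Sigma) = Σ λ_i = 9 + 6 = 15.

Step 2 — fraction explained by component i = λ_i / Σ λ:
  PC1: 9/15 = 0.6
  PC2: 6/15 = 0.4

Step 3 — cumulative fraction after k components = (λ_1 + ... + λ_k) / Σ λ:
  k = 1: 9/15 = 0.6
  k = 2: (9 + 6)/15 = 15/15 = 1

Summary (fraction, with percent):

explained: PC1 0.6 (60%), PC2 0.4 (40%);  cumulative: 0.6, 1


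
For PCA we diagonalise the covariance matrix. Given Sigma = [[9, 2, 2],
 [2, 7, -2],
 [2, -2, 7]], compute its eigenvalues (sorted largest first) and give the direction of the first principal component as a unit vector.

Step 1 — characteristic polynomial p(λ) = det(λI - Sigma) = λ³ - tr·λ² + c_1·λ - det, where tr = trace, c_1 = sum of the principal 2×2 minors, det = det(Sigma):
  tr = 9 + 7 + 7 = 23,
  c_1 = (9·7 - (2)²) + (9·7 - (2)²) + (7·7 - (-2)²) = 59 + 59 + 45 = 163,
  det = 9·(7·7 - (-2)²) - (2)·((2)·7 - (-2)·(2)) + (2)·((2)·(-2) - 7·(2)) = 9·(45) - (2)·(18) + (2)·(-18) = 333.
  So p(λ) = λ³ - 23λ² + 163λ - 333.
Step 2 — look for an integer root (rational root theorem: any rational root is an integer divisor of 333). Testing λ = 9:
  p(9) = 729 - 1863 + 1467 - 333 = 0  ✓
  Dividing out (λ - 9): p(λ) = (λ - 9)(λ² - 14λ + 37).
Step 3 — remaining eigenvalues from the quadratic λ² - 14λ + 37 = 0:
  Δ = 14² - 4·37 = 196 - 148 = 48,  λ = (14 ± √48)/2 = (14 ± 6.9282)/2 ≈ 10.4641 or 3.5359.
  Sorted: λ_1 = 10.4641,  λ_2 = 9,  λ_3 = 3.5359  (check: sum = 23 = tr ✓).

Step 4 — unit eigenvector for λ_1 ≈ 10.4641: v spans the null space of (Sigma - λ_1 I), whose rows are
  r_1 = (-1.4641, 2, 2),  r_2 = (2, -3.4641, -2),  r_3 = (2, -2, -3.4641).
  v is orthogonal to every row, so take v ∝ r_1 × r_2 = ((2)·(-2) - (2)·(-3.4641), (2)·(2) - (-1.4641)·(-2), (-1.4641)·(-3.4641) - (2)·(2)) ≈ (2.9282, 1.0718, 1.0718).
  Let u = (2.9282, 1.0718, 1.0718).
  ||u|| = √((2.9282)² + (1.0718)² + (1.0718)²) = √(10.8719) ≈ 3.2973,  v_1 = u/||u|| ≈ (0.8881, 0.3251, 0.3251) (||v_1|| = 1).

λ_1 = 10.4641,  λ_2 = 9,  λ_3 = 3.5359;  v_1 ≈ (0.8881, 0.3251, 0.3251)


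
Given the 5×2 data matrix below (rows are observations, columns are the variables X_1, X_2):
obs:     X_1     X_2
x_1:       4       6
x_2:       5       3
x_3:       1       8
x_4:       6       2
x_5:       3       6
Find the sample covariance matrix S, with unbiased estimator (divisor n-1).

Step 1 — column means:
  mean(X_1) = (4 + 5 + 1 + 6 + 3) / 5 = 19/5 = 3.8
  mean(X_2) = (6 + 3 + 8 + 2 + 6) / 5 = 25/5 = 5

Step 2 — sample covariance S[i,j] = (1/(n-1)) · Σ_k (x_{k,i} - mean_i) · (x_{k,j} - mean_j), with n-1 = 4.
  S[X_1,X_1] = ((0.2)·(0.2) + (1.2)·(1.2) + (-2.8)·(-2.8) + (2.2)·(2.2) + (-0.8)·(-0.8)) / 4 = 14.8/4 = 3.7
  S[X_1,X_2] = ((0.2)·(1) + (1.2)·(-2) + (-2.8)·(3) + (2.2)·(-3) + (-0.8)·(1)) / 4 = -18/4 = -4.5
  S[X_2,X_2] = ((1)·(1) + (-2)·(-2) + (3)·(3) + (-3)·(-3) + (1)·(1)) / 4 = 24/4 = 6

S is symmetric (S[j,i] = S[i,j]). Assembling:

S = [[3.7, -4.5],
 [-4.5, 6]]


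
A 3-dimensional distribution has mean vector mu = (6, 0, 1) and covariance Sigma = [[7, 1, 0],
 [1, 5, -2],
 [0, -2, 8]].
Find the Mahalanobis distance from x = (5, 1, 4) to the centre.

Step 1 — centre the observation: (x - mu) = (-1, 1, 3).

Step 2 — invert Sigma (cofactor / det for 3×3, or solve directly):
  Sigma^{-1} = [[0.1475, -0.0328, -0.0082],
 [-0.0328, 0.2295, 0.0574],
 [-0.0082, 0.0574, 0.1393]].

Step 3 — form the quadratic (x - mu)^T · Sigma^{-1} · (x - mu):
  Sigma^{-1} · (x - mu) = (-0.2049, 0.4344, 0.4836).
  (x - mu)^T · [Sigma^{-1} · (x - mu)] = (-1)·(-0.2049) + (1)·(0.4344) + (3)·(0.4836) = 2.0902.

Step 4 — take square root: d = √(2.0902) ≈ 1.4457.

d(x, mu) = √(2.0902) ≈ 1.4457


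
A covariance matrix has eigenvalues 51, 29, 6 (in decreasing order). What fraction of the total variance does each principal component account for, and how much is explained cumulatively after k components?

Step 1 — total variance = trace(Sigma) = Σ λ_i = 51 + 29 + 6 = 86.

Step 2 — fraction explained by component i = λ_i / Σ λ:
  PC1: 51/86 = 0.593
  PC2: 29/86 = 0.3372
  PC3: 6/86 = 0.0698

Step 3 — cumulative fraction after k components = (λ_1 + ... + λ_k) / Σ λ:
  k = 1: 51/86 = 0.593
  k = 2: (51 + 29)/86 = 80/86 = 0.9302
  k = 3: (51 + 29 + 6)/86 = 86/86 = 1

Summary (fraction, with percent):

explained: PC1 0.593 (59.3%), PC2 0.3372 (33.72%), PC3 0.0698 (6.98%);  cumulative: 0.593, 0.9302, 1


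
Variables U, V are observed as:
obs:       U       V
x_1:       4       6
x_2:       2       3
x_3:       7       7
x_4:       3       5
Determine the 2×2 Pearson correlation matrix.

Step 1 — column means:
  mean(U) = (4 + 2 + 7 + 3) / 4 = 16/4 = 4
  mean(V) = (6 + 3 + 7 + 5) / 4 = 21/4 = 5.25

Step 2 — sample variances and covariances s[i,j] = (1/(n-1)) · Σ_k (x_{k,i} - mean_i) · (x_{k,j} - mean_j), with n-1 = 3:
  s[U,U] = ((0)·(0) + (-2)·(-2) + (3)·(3) + (-1)·(-1)) / 3 = 14/3 = 4.6667
  s[U,V] = ((0)·(0.75) + (-2)·(-2.25) + (3)·(1.75) + (-1)·(-0.25)) / 3 = 10/3 = 3.3333
  s[V,V] = ((0.75)·(0.75) + (-2.25)·(-2.25) + (1.75)·(1.75) + (-0.25)·(-0.25)) / 3 = 8.75/3 = 2.9167
  Sample standard deviations s_i = √(s[i,i]):
  s(U) = √(4.6667) = 2.1602
  s(V) = √(2.9167) = 1.7078

Step 3 — r_{ij} = s_{ij} / (s_i · s_j):
  r[U,U] = 1 (diagonal).
  r[U,V] = 3.3333 / (2.1602 · 1.7078) = 3.3333 / 3.6893 = 0.9035
  r[V,V] = 1 (diagonal).

R is symmetric with unit diagonal. Assembling:

R = [[1, 0.9035],
 [0.9035, 1]]


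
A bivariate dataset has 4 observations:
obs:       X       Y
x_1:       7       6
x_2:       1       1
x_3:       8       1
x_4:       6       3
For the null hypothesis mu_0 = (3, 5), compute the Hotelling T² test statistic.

Step 1 — sample mean vector:
  mean(X) = (7 + 1 + 8 + 6) / 4 = 22/4 = 5.5
  mean(Y) = (6 + 1 + 1 + 3) / 4 = 11/4 = 2.75
  x̄ = (5.5, 2.75),  deviation x̄ - mu_0 = (5.5, 2.75) - (3, 5) = (2.5, -2.25).

Step 2 — sample covariance matrix, S[i,j] = (1/(n-1)) · Σ_k (x_{k,i} - mean_i) · (x_{k,j} - mean_j), divisor n-1 = 3:
  S[X,X] = ((1.5)·(1.5) + (-4.5)·(-4.5) + (2.5)·(2.5) + (0.5)·(0.5)) / 3 = 29/3 = 9.6667
  S[X,Y] = ((1.5)·(3.25) + (-4.5)·(-1.75) + (2.5)·(-1.75) + (0.5)·(0.25)) / 3 = 8.5/3 = 2.8333
  S[Y,Y] = ((3.25)·(3.25) + (-1.75)·(-1.75) + (-1.75)·(-1.75) + (0.25)·(0.25)) / 3 = 16.75/3 = 5.5833
  S = [[9.6667, 2.8333],
 [2.8333, 5.5833]].

Step 3 — invert S. det(S) = 9.6667·5.5833 - (2.8333)² = 45.9444.
  S^{-1} = (1/det) · [[d, -b], [-b, a]] = [[0.1215, -0.0617],
 [-0.0617, 0.2104]].

Step 4 — quadratic form (x̄ - mu_0)^T · S^{-1} · (x̄ - mu_0):
  S^{-1} · (x̄ - mu_0) = (0.4426, -0.6276),
  (x̄ - mu_0)^T · [...] = (2.5)·(0.4426) + (-2.25)·(-0.6276) = 2.5184.

Step 5 — scale by n: T² = 4 · 2.5184 = 10.0738.

T² ≈ 10.0738


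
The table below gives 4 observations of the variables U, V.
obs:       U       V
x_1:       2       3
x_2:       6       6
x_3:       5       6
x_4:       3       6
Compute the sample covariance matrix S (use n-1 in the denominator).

Step 1 — column means:
  mean(U) = (2 + 6 + 5 + 3) / 4 = 16/4 = 4
  mean(V) = (3 + 6 + 6 + 6) / 4 = 21/4 = 5.25

Step 2 — sample covariance S[i,j] = (1/(n-1)) · Σ_k (x_{k,i} - mean_i) · (x_{k,j} - mean_j), with n-1 = 3.
  S[U,U] = ((-2)·(-2) + (2)·(2) + (1)·(1) + (-1)·(-1)) / 3 = 10/3 = 3.3333
  S[U,V] = ((-2)·(-2.25) + (2)·(0.75) + (1)·(0.75) + (-1)·(0.75)) / 3 = 6/3 = 2
  S[V,V] = ((-2.25)·(-2.25) + (0.75)·(0.75) + (0.75)·(0.75) + (0.75)·(0.75)) / 3 = 6.75/3 = 2.25

S is symmetric (S[j,i] = S[i,j]). Assembling:

S = [[3.3333, 2],
 [2, 2.25]]


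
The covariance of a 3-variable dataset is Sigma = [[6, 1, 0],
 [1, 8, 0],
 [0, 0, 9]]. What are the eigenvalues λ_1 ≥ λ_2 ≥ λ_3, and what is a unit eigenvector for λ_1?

Step 1 — characteristic polynomial p(λ) = det(λI - Sigma) = λ³ - tr·λ² + c_1·λ - det, where tr = trace, c_1 = sum of the principal 2×2 minors, det = det(Sigma):
  tr = 6 + 8 + 9 = 23,
  c_1 = (6·8 - (1)²) + (6·9 - (0)²) + (8·9 - (0)²) = 47 + 54 + 72 = 173,
  det = 6·(8·9 - (0)²) - (1)·((1)·9 - (0)·(0)) + (0)·((1)·(0) - 8·(0)) = 6·(72) - (1)·(9) + (0)·(0) = 423.
  So p(λ) = λ³ - 23λ² + 173λ - 423.
Step 2 — look for an integer root (rational root theorem: any rational root is an integer divisor of 423). Testing λ = 9:
  p(9) = 729 - 1863 + 1557 - 423 = 0  ✓
  Dividing out (λ - 9): p(λ) = (λ - 9)(λ² - 14λ + 47).
Step 3 — remaining eigenvalues from the quadratic λ² - 14λ + 47 = 0:
  Δ = 14² - 4·47 = 196 - 188 = 8,  λ = (14 ± √8)/2 = (14 ± 2.8284)/2 ≈ 8.4142 or 5.5858.
  Sorted: λ_1 = 9,  λ_2 = 8.4142,  λ_3 = 5.5858  (check: sum = 23 = tr ✓).

Step 4 — unit eigenvector for λ_1 = 9: v spans the null space of (Sigma - λ_1 I), whose rows are
  r_1 = (-3, 1, 0),  r_2 = (1, -1, 0),  r_3 = (0, 0, 0).
  v is orthogonal to every row, so take v ∝ r_1 × r_2 = ((1)·(0) - (0)·(-1), (0)·(1) - (-3)·(0), (-3)·(-1) - (1)·(1)) = (0, 0, 2).
  Rescale (divide by 2): u = (0, 0, 1).
  ||u|| = √((0)² + (0)² + (1)²) = √(1) = 1,  v_1 = u/||u|| ≈ (0, 0, 1) (||v_1|| = 1).

λ_1 = 9,  λ_2 = 8.4142,  λ_3 = 5.5858;  v_1 ≈ (0, 0, 1)


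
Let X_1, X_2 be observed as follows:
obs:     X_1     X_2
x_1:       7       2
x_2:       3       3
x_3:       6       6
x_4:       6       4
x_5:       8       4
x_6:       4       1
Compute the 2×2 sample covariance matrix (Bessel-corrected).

Step 1 — column means:
  mean(X_1) = (7 + 3 + 6 + 6 + 8 + 4) / 6 = 34/6 = 5.6667
  mean(X_2) = (2 + 3 + 6 + 4 + 4 + 1) / 6 = 20/6 = 3.3333

Step 2 — sample covariance S[i,j] = (1/(n-1)) · Σ_k (x_{k,i} - mean_i) · (x_{k,j} - mean_j), with n-1 = 5.
  S[X_1,X_1] = ((1.3333)·(1.3333) + (-2.6667)·(-2.6667) + (0.3333)·(0.3333) + (0.3333)·(0.3333) + (2.3333)·(2.3333) + (-1.6667)·(-1.6667)) / 5 = 17.3333/5 = 3.4667
  S[X_1,X_2] = ((1.3333)·(-1.3333) + (-2.6667)·(-0.3333) + (0.3333)·(2.6667) + (0.3333)·(0.6667) + (2.3333)·(0.6667) + (-1.6667)·(-2.3333)) / 5 = 5.6667/5 = 1.1333
  S[X_2,X_2] = ((-1.3333)·(-1.3333) + (-0.3333)·(-0.3333) + (2.6667)·(2.6667) + (0.6667)·(0.6667) + (0.6667)·(0.6667) + (-2.3333)·(-2.3333)) / 5 = 15.3333/5 = 3.0667

S is symmetric (S[j,i] = S[i,j]). Assembling:

S = [[3.4667, 1.1333],
 [1.1333, 3.0667]]


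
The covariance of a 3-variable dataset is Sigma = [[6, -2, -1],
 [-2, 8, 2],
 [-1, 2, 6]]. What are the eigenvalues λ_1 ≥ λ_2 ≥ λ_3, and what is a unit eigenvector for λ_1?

Step 1 — characteristic polynomial p(λ) = det(λI - Sigma) = λ³ - tr·λ² + c_1·λ - det, where tr = trace, c_1 = sum of the principal 2×2 minors, det = det(Sigma):
  tr = 6 + 8 + 6 = 20,
  c_1 = (6·8 - (-2)²) + (6·6 - (-1)²) + (8·6 - (2)²) = 44 + 35 + 44 = 123,
  det = 6·(8·6 - (2)²) - (-2)·((-2)·6 - (2)·(-1)) + (-1)·((-2)·(2) - 8·(-1)) = 6·(44) - (-2)·(-10) + (-1)·(4) = 240.
  So p(λ) = λ³ - 20λ² + 123λ - 240.
Step 2 — look for an integer root (rational root theorem: any rational root is an integer divisor of 240). Testing λ = 5:
  p(5) = 125 - 500 + 615 - 240 = 0  ✓
  Dividing out (λ - 5): p(λ) = (λ - 5)(λ² - 15λ + 48).
Step 3 — remaining eigenvalues from the quadratic λ² - 15λ + 48 = 0:
  Δ = 15² - 4·48 = 225 - 192 = 33,  λ = (15 ± √33)/2 = (15 ± 5.7446)/2 ≈ 10.3723 or 4.6277.
  Sorted: λ_1 = 10.3723,  λ_2 = 5,  λ_3 = 4.6277  (check: sum = 20 = tr ✓).

Step 4 — unit eigenvector for λ_1 ≈ 10.3723: v spans the null space of (Sigma - λ_1 I), whose rows are
  r_1 = (-4.3723, -2, -1),  r_2 = (-2, -2.3723, 2),  r_3 = (-1, 2, -4.3723).
  v is orthogonal to every row, so take v ∝ r_1 × r_2 = ((-2)·(2) - (-1)·(-2.3723), (-1)·(-2) - (-4.3723)·(2), (-4.3723)·(-2.3723) - (-2)·(-2)) ≈ (-6.3723, 10.7446, 6.3723).
  Rescale (multiply by -1 so the first nonzero entry is positive): u = (6.3723, -10.7446, -6.3723).
  ||u|| = √((6.3723)² + (-10.7446)² + (-6.3723)²) = √(196.6576) ≈ 14.0235,  v_1 = u/||u|| ≈ (0.4544, -0.7662, -0.4544) (||v_1|| = 1).

λ_1 = 10.3723,  λ_2 = 5,  λ_3 = 4.6277;  v_1 ≈ (0.4544, -0.7662, -0.4544)


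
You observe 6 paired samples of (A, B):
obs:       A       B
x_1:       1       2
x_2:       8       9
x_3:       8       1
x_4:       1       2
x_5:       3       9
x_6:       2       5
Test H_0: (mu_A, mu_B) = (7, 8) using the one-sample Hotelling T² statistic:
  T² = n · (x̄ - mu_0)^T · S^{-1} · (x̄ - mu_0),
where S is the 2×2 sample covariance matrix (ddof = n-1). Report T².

Step 1 — sample mean vector:
  mean(A) = (1 + 8 + 8 + 1 + 3 + 2) / 6 = 23/6 = 3.8333
  mean(B) = (2 + 9 + 1 + 2 + 9 + 5) / 6 = 28/6 = 4.6667
  x̄ = (3.8333, 4.6667),  deviation x̄ - mu_0 = (3.8333, 4.6667) - (7, 8) = (-3.1667, -3.3333).

Step 2 — sample covariance matrix, S[i,j] = (1/(n-1)) · Σ_k (x_{k,i} - mean_i) · (x_{k,j} - mean_j), divisor n-1 = 5:
  S[A,A] = ((-2.8333)·(-2.8333) + (4.1667)·(4.1667) + (4.1667)·(4.1667) + (-2.8333)·(-2.8333) + (-0.8333)·(-0.8333) + (-1.8333)·(-1.8333)) / 5 = 54.8333/5 = 10.9667
  S[A,B] = ((-2.8333)·(-2.6667) + (4.1667)·(4.3333) + (4.1667)·(-3.6667) + (-2.8333)·(-2.6667) + (-0.8333)·(4.3333) + (-1.8333)·(0.3333)) / 5 = 13.6667/5 = 2.7333
  S[B,B] = ((-2.6667)·(-2.6667) + (4.3333)·(4.3333) + (-3.6667)·(-3.6667) + (-2.6667)·(-2.6667) + (4.3333)·(4.3333) + (0.3333)·(0.3333)) / 5 = 65.3333/5 = 13.0667
  S = [[10.9667, 2.7333],
 [2.7333, 13.0667]].

Step 3 — invert S. det(S) = 10.9667·13.0667 - (2.7333)² = 135.8267.
  S^{-1} = (1/det) · [[d, -b], [-b, a]] = [[0.0962, -0.0201],
 [-0.0201, 0.0807]].

Step 4 — quadratic form (x̄ - mu_0)^T · S^{-1} · (x̄ - mu_0):
  S^{-1} · (x̄ - mu_0) = (-0.2376, -0.2054),
  (x̄ - mu_0)^T · [...] = (-3.1667)·(-0.2376) + (-3.3333)·(-0.2054) = 1.437.

Step 5 — scale by n: T² = 6 · 1.437 = 8.6218.

T² ≈ 8.6218


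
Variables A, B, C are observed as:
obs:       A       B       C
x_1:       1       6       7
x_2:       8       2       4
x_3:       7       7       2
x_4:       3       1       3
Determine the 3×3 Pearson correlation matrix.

Step 1 — column means:
  mean(A) = (1 + 8 + 7 + 3) / 4 = 19/4 = 4.75
  mean(B) = (6 + 2 + 7 + 1) / 4 = 16/4 = 4
  mean(C) = (7 + 4 + 2 + 3) / 4 = 16/4 = 4

Step 2 — sample variances and covariances s[i,j] = (1/(n-1)) · Σ_k (x_{k,i} - mean_i) · (x_{k,j} - mean_j), with n-1 = 3:
  s[A,A] = ((-3.75)·(-3.75) + (3.25)·(3.25) + (2.25)·(2.25) + (-1.75)·(-1.75)) / 3 = 32.75/3 = 10.9167
  s[A,B] = ((-3.75)·(2) + (3.25)·(-2) + (2.25)·(3) + (-1.75)·(-3)) / 3 = -2/3 = -0.6667
  s[A,C] = ((-3.75)·(3) + (3.25)·(0) + (2.25)·(-2) + (-1.75)·(-1)) / 3 = -14/3 = -4.6667
  s[B,B] = ((2)·(2) + (-2)·(-2) + (3)·(3) + (-3)·(-3)) / 3 = 26/3 = 8.6667
  s[B,C] = ((2)·(3) + (-2)·(0) + (3)·(-2) + (-3)·(-1)) / 3 = 3/3 = 1
  s[C,C] = ((3)·(3) + (0)·(0) + (-2)·(-2) + (-1)·(-1)) / 3 = 14/3 = 4.6667
  Sample standard deviations s_i = √(s[i,i]):
  s(A) = √(10.9167) = 3.304
  s(B) = √(8.6667) = 2.9439
  s(C) = √(4.6667) = 2.1602

Step 3 — r_{ij} = s_{ij} / (s_i · s_j):
  r[A,A] = 1 (diagonal).
  r[A,B] = -0.6667 / (3.304 · 2.9439) = -0.6667 / 9.7268 = -0.0685
  r[A,C] = -4.6667 / (3.304 · 2.1602) = -4.6667 / 7.1375 = -0.6538
  r[B,B] = 1 (diagonal).
  r[B,C] = 1 / (2.9439 · 2.1602) = 1 / 6.3596 = 0.1572
  r[C,C] = 1 (diagonal).

R is symmetric with unit diagonal. Assembling:

R = [[1, -0.0685, -0.6538],
 [-0.0685, 1, 0.1572],
 [-0.6538, 0.1572, 1]]


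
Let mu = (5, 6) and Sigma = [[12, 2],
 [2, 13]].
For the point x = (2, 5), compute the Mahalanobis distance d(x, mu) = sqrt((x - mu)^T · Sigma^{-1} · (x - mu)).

Step 1 — centre the observation: (x - mu) = (-3, -1).

Step 2 — invert Sigma. det(Sigma) = 12·13 - (2)² = 152.
  Sigma^{-1} = (1/det) · [[d, -b], [-b, a]] = [[0.0855, -0.0132],
 [-0.0132, 0.0789]].

Step 3 — form the quadratic (x - mu)^T · Sigma^{-1} · (x - mu):
  Sigma^{-1} · (x - mu) = (-0.2434, -0.0395).
  (x - mu)^T · [Sigma^{-1} · (x - mu)] = (-3)·(-0.2434) + (-1)·(-0.0395) = 0.7697.

Step 4 — take square root: d = √(0.7697) ≈ 0.8773.

d(x, mu) = √(0.7697) ≈ 0.8773


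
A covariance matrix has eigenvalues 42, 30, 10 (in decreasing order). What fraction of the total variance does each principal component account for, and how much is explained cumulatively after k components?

Step 1 — total variance = trace(Sigma) = Σ λ_i = 42 + 30 + 10 = 82.

Step 2 — fraction explained by component i = λ_i / Σ λ:
  PC1: 42/82 = 0.5122
  PC2: 30/82 = 0.3659
  PC3: 10/82 = 0.122

Step 3 — cumulative fraction after k components = (λ_1 + ... + λ_k) / Σ λ:
  k = 1: 42/82 = 0.5122
  k = 2: (42 + 30)/82 = 72/82 = 0.878
  k = 3: (42 + 30 + 10)/82 = 82/82 = 1

Summary (fraction, with percent):

explained: PC1 0.5122 (51.22%), PC2 0.3659 (36.59%), PC3 0.122 (12.2%);  cumulative: 0.5122, 0.878, 1


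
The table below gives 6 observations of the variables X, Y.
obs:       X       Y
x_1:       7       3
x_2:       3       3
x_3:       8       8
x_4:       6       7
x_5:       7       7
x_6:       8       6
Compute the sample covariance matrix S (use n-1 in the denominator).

Step 1 — column means:
  mean(X) = (7 + 3 + 8 + 6 + 7 + 8) / 6 = 39/6 = 6.5
  mean(Y) = (3 + 3 + 8 + 7 + 7 + 6) / 6 = 34/6 = 5.6667

Step 2 — sample covariance S[i,j] = (1/(n-1)) · Σ_k (x_{k,i} - mean_i) · (x_{k,j} - mean_j), with n-1 = 5.
  S[X,X] = ((0.5)·(0.5) + (-3.5)·(-3.5) + (1.5)·(1.5) + (-0.5)·(-0.5) + (0.5)·(0.5) + (1.5)·(1.5)) / 5 = 17.5/5 = 3.5
  S[X,Y] = ((0.5)·(-2.6667) + (-3.5)·(-2.6667) + (1.5)·(2.3333) + (-0.5)·(1.3333) + (0.5)·(1.3333) + (1.5)·(0.3333)) / 5 = 12/5 = 2.4
  S[Y,Y] = ((-2.6667)·(-2.6667) + (-2.6667)·(-2.6667) + (2.3333)·(2.3333) + (1.3333)·(1.3333) + (1.3333)·(1.3333) + (0.3333)·(0.3333)) / 5 = 23.3333/5 = 4.6667

S is symmetric (S[j,i] = S[i,j]). Assembling:

S = [[3.5, 2.4],
 [2.4, 4.6667]]


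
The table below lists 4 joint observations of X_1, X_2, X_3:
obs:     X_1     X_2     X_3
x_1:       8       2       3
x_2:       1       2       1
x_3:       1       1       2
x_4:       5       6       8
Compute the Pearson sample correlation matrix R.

Step 1 — column means:
  mean(X_1) = (8 + 1 + 1 + 5) / 4 = 15/4 = 3.75
  mean(X_2) = (2 + 2 + 1 + 6) / 4 = 11/4 = 2.75
  mean(X_3) = (3 + 1 + 2 + 8) / 4 = 14/4 = 3.5

Step 2 — sample variances and covariances s[i,j] = (1/(n-1)) · Σ_k (x_{k,i} - mean_i) · (x_{k,j} - mean_j), with n-1 = 3:
  s[X_1,X_1] = ((4.25)·(4.25) + (-2.75)·(-2.75) + (-2.75)·(-2.75) + (1.25)·(1.25)) / 3 = 34.75/3 = 11.5833
  s[X_1,X_2] = ((4.25)·(-0.75) + (-2.75)·(-0.75) + (-2.75)·(-1.75) + (1.25)·(3.25)) / 3 = 7.75/3 = 2.5833
  s[X_1,X_3] = ((4.25)·(-0.5) + (-2.75)·(-2.5) + (-2.75)·(-1.5) + (1.25)·(4.5)) / 3 = 14.5/3 = 4.8333
  s[X_2,X_2] = ((-0.75)·(-0.75) + (-0.75)·(-0.75) + (-1.75)·(-1.75) + (3.25)·(3.25)) / 3 = 14.75/3 = 4.9167
  s[X_2,X_3] = ((-0.75)·(-0.5) + (-0.75)·(-2.5) + (-1.75)·(-1.5) + (3.25)·(4.5)) / 3 = 19.5/3 = 6.5
  s[X_3,X_3] = ((-0.5)·(-0.5) + (-2.5)·(-2.5) + (-1.5)·(-1.5) + (4.5)·(4.5)) / 3 = 29/3 = 9.6667
  Sample standard deviations s_i = √(s[i,i]):
  s(X_1) = √(11.5833) = 3.4034
  s(X_2) = √(4.9167) = 2.2174
  s(X_3) = √(9.6667) = 3.1091

Step 3 — r_{ij} = s_{ij} / (s_i · s_j):
  r[X_1,X_1] = 1 (diagonal).
  r[X_1,X_2] = 2.5833 / (3.4034 · 2.2174) = 2.5833 / 7.5466 = 0.3423
  r[X_1,X_3] = 4.8333 / (3.4034 · 3.1091) = 4.8333 / 10.5817 = 0.4568
  r[X_2,X_2] = 1 (diagonal).
  r[X_2,X_3] = 6.5 / (2.2174 · 3.1091) = 6.5 / 6.894 = 0.9428
  r[X_3,X_3] = 1 (diagonal).

R is symmetric with unit diagonal. Assembling:

R = [[1, 0.3423, 0.4568],
 [0.3423, 1, 0.9428],
 [0.4568, 0.9428, 1]]


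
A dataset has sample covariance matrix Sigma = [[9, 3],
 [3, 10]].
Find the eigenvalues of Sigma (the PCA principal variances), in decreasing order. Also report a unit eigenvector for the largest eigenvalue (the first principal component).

Step 1 — characteristic polynomial of 2×2 Sigma:
  det(Sigma - λI) = λ² - trace · λ + det = 0.
  trace = 9 + 10 = 19, det = 9·10 - (3)² = 81.
Step 2 — discriminant:
  Δ = trace² - 4·det = 361 - 324 = 37.
Step 3 — eigenvalues:
  λ = (trace ± √Δ)/2 = (19 ± 6.0828)/2,
  λ_1 = 12.5414,  λ_2 = 6.4586.

Step 4 — unit eigenvector for λ_1: solve (Sigma - λ_1 I)v = 0. First row:
  (9 - 12.5414)·v_x + (3)·v_y = 0, i.e. (-3.5414)·v_x + (3)·v_y = 0,
  so v ∝ (b, λ_1 - a) = (3, 3.5414) = u.
  ||u|| = √((3)² + (3.5414)²) = √(21.5414) ≈ 4.6413,
  v_1 = u/||u|| ≈ (0.6464, 0.763) (||v_1|| = 1).

λ_1 = 12.5414,  λ_2 = 6.4586;  v_1 ≈ (0.6464, 0.763)


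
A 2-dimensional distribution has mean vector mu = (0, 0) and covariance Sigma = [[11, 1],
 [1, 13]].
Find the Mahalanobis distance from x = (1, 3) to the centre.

Step 1 — centre the observation: (x - mu) = (1, 3).

Step 2 — invert Sigma. det(Sigma) = 11·13 - (1)² = 142.
  Sigma^{-1} = (1/det) · [[d, -b], [-b, a]] = [[0.0915, -0.007],
 [-0.007, 0.0775]].

Step 3 — form the quadratic (x - mu)^T · Sigma^{-1} · (x - mu):
  Sigma^{-1} · (x - mu) = (0.0704, 0.2254).
  (x - mu)^T · [Sigma^{-1} · (x - mu)] = (1)·(0.0704) + (3)·(0.2254) = 0.7465.

Step 4 — take square root: d = √(0.7465) ≈ 0.864.

d(x, mu) = √(0.7465) ≈ 0.864


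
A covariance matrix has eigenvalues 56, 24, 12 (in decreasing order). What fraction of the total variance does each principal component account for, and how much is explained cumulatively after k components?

Step 1 — total variance = trace(Sigma) = Σ λ_i = 56 + 24 + 12 = 92.

Step 2 — fraction explained by component i = λ_i / Σ λ:
  PC1: 56/92 = 0.6087
  PC2: 24/92 = 0.2609
  PC3: 12/92 = 0.1304

Step 3 — cumulative fraction after k components = (λ_1 + ... + λ_k) / Σ λ:
  k = 1: 56/92 = 0.6087
  k = 2: (56 + 24)/92 = 80/92 = 0.8696
  k = 3: (56 + 24 + 12)/92 = 92/92 = 1

Summary (fraction, with percent):

explained: PC1 0.6087 (60.87%), PC2 0.2609 (26.09%), PC3 0.1304 (13.04%);  cumulative: 0.6087, 0.8696, 1


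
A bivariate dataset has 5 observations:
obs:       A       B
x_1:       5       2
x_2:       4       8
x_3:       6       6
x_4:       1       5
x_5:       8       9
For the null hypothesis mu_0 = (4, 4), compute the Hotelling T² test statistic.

Step 1 — sample mean vector:
  mean(A) = (5 + 4 + 6 + 1 + 8) / 5 = 24/5 = 4.8
  mean(B) = (2 + 8 + 6 + 5 + 9) / 5 = 30/5 = 6
  x̄ = (4.8, 6),  deviation x̄ - mu_0 = (4.8, 6) - (4, 4) = (0.8, 2).

Step 2 — sample covariance matrix, S[i,j] = (1/(n-1)) · Σ_k (x_{k,i} - mean_i) · (x_{k,j} - mean_j), divisor n-1 = 4:
  S[A,A] = ((0.2)·(0.2) + (-0.8)·(-0.8) + (1.2)·(1.2) + (-3.8)·(-3.8) + (3.2)·(3.2)) / 4 = 26.8/4 = 6.7
  S[A,B] = ((0.2)·(-4) + (-0.8)·(2) + (1.2)·(0) + (-3.8)·(-1) + (3.2)·(3)) / 4 = 11/4 = 2.75
  S[B,B] = ((-4)·(-4) + (2)·(2) + (0)·(0) + (-1)·(-1) + (3)·(3)) / 4 = 30/4 = 7.5
  S = [[6.7, 2.75],
 [2.75, 7.5]].

Step 3 — invert S. det(S) = 6.7·7.5 - (2.75)² = 42.6875.
  S^{-1} = (1/det) · [[d, -b], [-b, a]] = [[0.1757, -0.0644],
 [-0.0644, 0.157]].

Step 4 — quadratic form (x̄ - mu_0)^T · S^{-1} · (x̄ - mu_0):
  S^{-1} · (x̄ - mu_0) = (0.0117, 0.2624),
  (x̄ - mu_0)^T · [...] = (0.8)·(0.0117) + (2)·(0.2624) = 0.5341.

Step 5 — scale by n: T² = 5 · 0.5341 = 2.6706.

T² ≈ 2.6706


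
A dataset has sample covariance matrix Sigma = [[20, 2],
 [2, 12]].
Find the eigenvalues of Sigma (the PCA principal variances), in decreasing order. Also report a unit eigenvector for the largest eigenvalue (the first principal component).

Step 1 — characteristic polynomial of 2×2 Sigma:
  det(Sigma - λI) = λ² - trace · λ + det = 0.
  trace = 20 + 12 = 32, det = 20·12 - (2)² = 236.
Step 2 — discriminant:
  Δ = trace² - 4·det = 1024 - 944 = 80.
Step 3 — eigenvalues:
  λ = (trace ± √Δ)/2 = (32 ± 8.9443)/2,
  λ_1 = 20.4721,  λ_2 = 11.5279.

Step 4 — unit eigenvector for λ_1: solve (Sigma - λ_1 I)v = 0. First row:
  (20 - 20.4721)·v_x + (2)·v_y = 0, i.e. (-0.4721)·v_x + (2)·v_y = 0,
  so v ∝ (b, λ_1 - a) = (2, 0.4721) = u.
  ||u|| = √((2)² + (0.4721)²) = √(4.2229) ≈ 2.055,
  v_1 = u/||u|| ≈ (0.9732, 0.2298) (||v_1|| = 1).

λ_1 = 20.4721,  λ_2 = 11.5279;  v_1 ≈ (0.9732, 0.2298)


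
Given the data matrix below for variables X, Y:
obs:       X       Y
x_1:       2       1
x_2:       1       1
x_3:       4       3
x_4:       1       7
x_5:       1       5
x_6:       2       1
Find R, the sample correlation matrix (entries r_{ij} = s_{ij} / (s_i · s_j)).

Step 1 — column means:
  mean(X) = (2 + 1 + 4 + 1 + 1 + 2) / 6 = 11/6 = 1.8333
  mean(Y) = (1 + 1 + 3 + 7 + 5 + 1) / 6 = 18/6 = 3

Step 2 — sample variances and covariances s[i,j] = (1/(n-1)) · Σ_k (x_{k,i} - mean_i) · (x_{k,j} - mean_j), with n-1 = 5:
  s[X,X] = ((0.1667)·(0.1667) + (-0.8333)·(-0.8333) + (2.1667)·(2.1667) + (-0.8333)·(-0.8333) + (-0.8333)·(-0.8333) + (0.1667)·(0.1667)) / 5 = 6.8333/5 = 1.3667
  s[X,Y] = ((0.1667)·(-2) + (-0.8333)·(-2) + (2.1667)·(0) + (-0.8333)·(4) + (-0.8333)·(2) + (0.1667)·(-2)) / 5 = -4/5 = -0.8
  s[Y,Y] = ((-2)·(-2) + (-2)·(-2) + (0)·(0) + (4)·(4) + (2)·(2) + (-2)·(-2)) / 5 = 32/5 = 6.4
  Sample standard deviations s_i = √(s[i,i]):
  s(X) = √(1.3667) = 1.169
  s(Y) = √(6.4) = 2.5298

Step 3 — r_{ij} = s_{ij} / (s_i · s_j):
  r[X,X] = 1 (diagonal).
  r[X,Y] = -0.8 / (1.169 · 2.5298) = -0.8 / 2.9575 = -0.2705
  r[Y,Y] = 1 (diagonal).

R is symmetric with unit diagonal. Assembling:

R = [[1, -0.2705],
 [-0.2705, 1]]


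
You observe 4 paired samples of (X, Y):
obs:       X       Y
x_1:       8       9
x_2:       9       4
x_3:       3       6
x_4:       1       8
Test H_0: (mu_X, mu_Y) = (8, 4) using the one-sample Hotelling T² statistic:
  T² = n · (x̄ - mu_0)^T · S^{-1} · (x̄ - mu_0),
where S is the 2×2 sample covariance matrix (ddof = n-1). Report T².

Step 1 — sample mean vector:
  mean(X) = (8 + 9 + 3 + 1) / 4 = 21/4 = 5.25
  mean(Y) = (9 + 4 + 6 + 8) / 4 = 27/4 = 6.75
  x̄ = (5.25, 6.75),  deviation x̄ - mu_0 = (5.25, 6.75) - (8, 4) = (-2.75, 2.75).

Step 2 — sample covariance matrix, S[i,j] = (1/(n-1)) · Σ_k (x_{k,i} - mean_i) · (x_{k,j} - mean_j), divisor n-1 = 3:
  S[X,X] = ((2.75)·(2.75) + (3.75)·(3.75) + (-2.25)·(-2.25) + (-4.25)·(-4.25)) / 3 = 44.75/3 = 14.9167
  S[X,Y] = ((2.75)·(2.25) + (3.75)·(-2.75) + (-2.25)·(-0.75) + (-4.25)·(1.25)) / 3 = -7.75/3 = -2.5833
  S[Y,Y] = ((2.25)·(2.25) + (-2.75)·(-2.75) + (-0.75)·(-0.75) + (1.25)·(1.25)) / 3 = 14.75/3 = 4.9167
  S = [[14.9167, -2.5833],
 [-2.5833, 4.9167]].

Step 3 — invert S. det(S) = 14.9167·4.9167 - (-2.5833)² = 66.6667.
  S^{-1} = (1/det) · [[d, -b], [-b, a]] = [[0.0738, 0.0388],
 [0.0388, 0.2238]].

Step 4 — quadratic form (x̄ - mu_0)^T · S^{-1} · (x̄ - mu_0):
  S^{-1} · (x̄ - mu_0) = (-0.0962, 0.5088),
  (x̄ - mu_0)^T · [...] = (-2.75)·(-0.0962) + (2.75)·(0.5088) = 1.6638.

Step 5 — scale by n: T² = 4 · 1.6638 = 6.655.

T² ≈ 6.655
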